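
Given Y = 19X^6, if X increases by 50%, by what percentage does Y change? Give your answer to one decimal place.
1039.1%

For Y = 19X^6:
If X → X(1 + 0.5)
Then Y → Y · (1 + 0.5)^6
     ≈ Y · 11.3906

Percentage change = ((1 + 0.5)^6 − 1) × 100% ≈ 1039.1%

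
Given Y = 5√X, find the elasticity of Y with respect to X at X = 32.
Elasticity = 1/2

Elasticity = (dY/dX) · (X/Y)

dY/dX = 5/(2·√X)
At X = 32: dY/dX = 5·√2/16, Y = 20·√2

Elasticity = (5·√2/16) · (32 / (20·√2)) = 1/2

Interpretation: for a small percentage change in X, the percentage change in Y is approximately 0.50 times as large.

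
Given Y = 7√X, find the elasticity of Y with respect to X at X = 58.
Elasticity = 1/2

Elasticity = (dY/dX) · (X/Y)

dY/dX = 7/(2·√X)
At X = 58: dY/dX = 7·√58/116, Y = 7·√58

Elasticity = (7·√58/116) · (58 / (7·√58)) = 1/2

Interpretation: for a small percentage change in X, the percentage change in Y is approximately 0.50 times as large.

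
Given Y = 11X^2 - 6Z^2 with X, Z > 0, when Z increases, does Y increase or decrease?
Y decreases

Taking the partial derivative:
∂Y/∂Z = -12Z

∂Y/∂Z = -12Z < 0 (assuming positive values)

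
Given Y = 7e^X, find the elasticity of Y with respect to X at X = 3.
Elasticity = 3

Elasticity = (dY/dX) · (X/Y)

dY/dX = 7·e^X
At X = 3: dY/dX = 7·e^3, Y = 7·e^3

Elasticity = (7·e^3) · (3 / (7·e^3)) = 3

Interpretation: for a small percentage change in X, the percentage change in Y is approximately 3.00 times as large.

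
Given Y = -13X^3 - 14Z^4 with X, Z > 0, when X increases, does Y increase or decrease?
Y decreases

Taking the partial derivative:
∂Y/∂X = -39X^2

∂Y/∂X = -39X^2 < 0 (assuming positive values)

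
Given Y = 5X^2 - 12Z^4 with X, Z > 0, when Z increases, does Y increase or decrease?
Y decreases

Taking the partial derivative:
∂Y/∂Z = -48Z^3

∂Y/∂Z = -48Z^3 < 0 (assuming positive values)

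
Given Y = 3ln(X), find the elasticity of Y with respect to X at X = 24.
Elasticity = 1/ln(24) ≈ 0.3147

Elasticity = (dY/dX) · (X/Y)

dY/dX = 3/X
At X = 24: dY/dX = 1/8, Y = 3·ln(24)

Elasticity = (1/8) · (24 / (3·ln(24))) = 1/ln(24) ≈ 0.3147

Interpretation: for a small percentage change in X, the percentage change in Y is approximately 0.31 times as large.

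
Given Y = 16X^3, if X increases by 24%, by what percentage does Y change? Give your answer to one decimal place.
90.7%

For Y = 16X^3:
If X → X(1 + 0.24)
Then Y → Y · (1 + 0.24)^3
     ≈ Y · 1.9066

Percentage change = ((1 + 0.24)^3 − 1) × 100% ≈ 90.7%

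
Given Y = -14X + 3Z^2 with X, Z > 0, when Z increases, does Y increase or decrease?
Y increases

Taking the partial derivative:
∂Y/∂Z = 6Z

∂Y/∂Z = 6Z > 0 (assuming positive values)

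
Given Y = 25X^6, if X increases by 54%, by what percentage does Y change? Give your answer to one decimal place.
1233.9%

For Y = 25X^6:
If X → X(1 + 0.54)
Then Y → Y · (1 + 0.54)^6
     ≈ Y · 13.3390

Percentage change = ((1 + 0.54)^6 − 1) × 100% ≈ 1233.9%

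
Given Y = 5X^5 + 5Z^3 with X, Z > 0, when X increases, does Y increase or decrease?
Y increases

Taking the partial derivative:
∂Y/∂X = 25X^4

∂Y/∂X = 25X^4 > 0 (assuming positive values)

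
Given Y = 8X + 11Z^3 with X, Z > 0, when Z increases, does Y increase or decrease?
Y increases

Taking the partial derivative:
∂Y/∂Z = 33Z^2

∂Y/∂Z = 33Z^2 > 0 (assuming positive values)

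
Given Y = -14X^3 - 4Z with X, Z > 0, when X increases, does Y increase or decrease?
Y decreases

Taking the partial derivative:
∂Y/∂X = -42X^2

∂Y/∂X = -42X^2 < 0 (assuming positive values)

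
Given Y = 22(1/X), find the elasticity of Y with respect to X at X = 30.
Elasticity = -1

Elasticity = (dY/dX) · (X/Y)

dY/dX = -22/X²
At X = 30: dY/dX = -11/450, Y = 11/15

Elasticity = (-11/450) · (30 / (11/15)) = -1

Interpretation: for a small percentage change in X, the percentage change in Y is approximately -1.00 times as large.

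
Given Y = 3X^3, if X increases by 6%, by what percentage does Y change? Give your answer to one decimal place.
19.1%

For Y = 3X^3:
If X → X(1 + 0.06)
Then Y → Y · (1 + 0.06)^3
     ≈ Y · 1.1910

Percentage change = ((1 + 0.06)^3 − 1) × 100% ≈ 19.1%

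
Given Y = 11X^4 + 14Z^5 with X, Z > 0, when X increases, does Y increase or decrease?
Y increases

Taking the partial derivative:
∂Y/∂X = 44X^3

∂Y/∂X = 44X^3 > 0 (assuming positive values)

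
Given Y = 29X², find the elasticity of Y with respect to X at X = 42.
Elasticity = 2

Elasticity = (dY/dX) · (X/Y)

dY/dX = 58·X
At X = 42: dY/dX = 2436, Y = 51156

Elasticity = 2436 · (42 / 51156) = 2

Interpretation: for a small percentage change in X, the percentage change in Y is approximately 2.00 times as large.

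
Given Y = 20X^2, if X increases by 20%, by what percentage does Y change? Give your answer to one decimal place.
44.0%

For Y = 20X^2:
If X → X(1 + 0.2)
Then Y → Y · (1 + 0.2)^2
     = Y · 1.4400

Percentage change = ((1 + 0.2)^2 − 1) × 100% = 44.0%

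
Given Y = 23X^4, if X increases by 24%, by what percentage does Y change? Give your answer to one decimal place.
136.4%

For Y = 23X^4:
If X → X(1 + 0.24)
Then Y → Y · (1 + 0.24)^4
     ≈ Y · 2.3642

Percentage change = ((1 + 0.24)^4 − 1) × 100% ≈ 136.4%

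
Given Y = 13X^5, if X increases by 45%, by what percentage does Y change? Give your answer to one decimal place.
541.0%

For Y = 13X^5:
If X → X(1 + 0.45)
Then Y → Y · (1 + 0.45)^5
     ≈ Y · 6.4097

Percentage change = ((1 + 0.45)^5 − 1) × 100% ≈ 541.0%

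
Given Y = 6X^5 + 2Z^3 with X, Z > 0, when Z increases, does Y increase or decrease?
Y increases

Taking the partial derivative:
∂Y/∂Z = 6Z^2

∂Y/∂Z = 6Z^2 > 0 (assuming positive values)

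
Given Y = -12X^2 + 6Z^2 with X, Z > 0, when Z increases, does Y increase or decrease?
Y increases

Taking the partial derivative:
∂Y/∂Z = 12Z

∂Y/∂Z = 12Z > 0 (assuming positive values)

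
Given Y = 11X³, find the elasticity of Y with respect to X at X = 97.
Elasticity = 3

Elasticity = (dY/dX) · (X/Y)

dY/dX = 33·X²
At X = 97: dY/dX = 310497, Y = 10039403

Elasticity = 310497 · (97 / 10039403) = 3

Interpretation: for a small percentage change in X, the percentage change in Y is approximately 3.00 times as large.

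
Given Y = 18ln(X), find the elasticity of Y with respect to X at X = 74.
Elasticity = 1/ln(74) ≈ 0.2323

Elasticity = (dY/dX) · (X/Y)

dY/dX = 18/X
At X = 74: dY/dX = 9/37, Y = 18·ln(74)

Elasticity = (9/37) · (74 / (18·ln(74))) = 1/ln(74) ≈ 0.2323

Interpretation: for a small percentage change in X, the percentage change in Y is approximately 0.23 times as large.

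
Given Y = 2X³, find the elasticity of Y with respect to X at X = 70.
Elasticity = 3

Elasticity = (dY/dX) · (X/Y)

dY/dX = 6·X²
At X = 70: dY/dX = 29400, Y = 686000

Elasticity = 29400 · (70 / 686000) = 3

Interpretation: for a small percentage change in X, the percentage change in Y is approximately 3.00 times as large.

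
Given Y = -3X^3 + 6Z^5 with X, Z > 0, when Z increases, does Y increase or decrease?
Y increases

Taking the partial derivative:
∂Y/∂Z = 30Z^4

∂Y/∂Z = 30Z^4 > 0 (assuming positive values)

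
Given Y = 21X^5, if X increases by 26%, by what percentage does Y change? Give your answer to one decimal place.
217.6%

For Y = 21X^5:
If X → X(1 + 0.26)
Then Y → Y · (1 + 0.26)^5
     ≈ Y · 3.1758

Percentage change = ((1 + 0.26)^5 − 1) × 100% ≈ 217.6%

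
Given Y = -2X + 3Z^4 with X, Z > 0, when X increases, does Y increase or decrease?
Y decreases

Taking the partial derivative:
∂Y/∂X = -2

∂Y/∂X = -2 < 0 (assuming positive values)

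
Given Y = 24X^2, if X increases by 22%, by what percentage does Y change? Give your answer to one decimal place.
48.8%

For Y = 24X^2:
If X → X(1 + 0.22)
Then Y → Y · (1 + 0.22)^2
     = Y · 1.4884

Percentage change = ((1 + 0.22)^2 − 1) × 100% ≈ 48.8%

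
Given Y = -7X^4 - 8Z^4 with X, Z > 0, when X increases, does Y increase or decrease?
Y decreases

Taking the partial derivative:
∂Y/∂X = -28X^3

∂Y/∂X = -28X^3 < 0 (assuming positive values)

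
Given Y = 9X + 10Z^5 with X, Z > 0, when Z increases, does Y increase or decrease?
Y increases

Taking the partial derivative:
∂Y/∂Z = 50Z^4

∂Y/∂Z = 50Z^4 > 0 (assuming positive values)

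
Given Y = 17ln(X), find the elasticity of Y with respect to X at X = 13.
Elasticity = 1/ln(13) ≈ 0.3899

Elasticity = (dY/dX) · (X/Y)

dY/dX = 17/X
At X = 13: dY/dX = 17/13, Y = 17·ln(13)

Elasticity = (17/13) · (13 / (17·ln(13))) = 1/ln(13) ≈ 0.3899

Interpretation: for a small percentage change in X, the percentage change in Y is approximately 0.39 times as large.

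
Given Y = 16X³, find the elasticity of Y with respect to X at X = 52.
Elasticity = 3

Elasticity = (dY/dX) · (X/Y)

dY/dX = 48·X²
At X = 52: dY/dX = 129792, Y = 2249728

Elasticity = 129792 · (52 / 2249728) = 3

Interpretation: for a small percentage change in X, the percentage change in Y is approximately 3.00 times as large.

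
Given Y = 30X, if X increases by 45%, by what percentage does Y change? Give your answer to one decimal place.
45.0%

For Y = 30X:
If X → X(1 + 0.45)
Then Y → Y · (1 + 0.45)^1
     = Y · 1.4500

Percentage change = ((1 + 0.45)^1 − 1) × 100% = 45.0%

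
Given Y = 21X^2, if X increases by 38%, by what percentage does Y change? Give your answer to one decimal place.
90.4%

For Y = 21X^2:
If X → X(1 + 0.38)
Then Y → Y · (1 + 0.38)^2
     = Y · 1.9044

Percentage change = ((1 + 0.38)^2 − 1) × 100% ≈ 90.4%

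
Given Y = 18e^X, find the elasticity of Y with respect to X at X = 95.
Elasticity = 95

Elasticity = (dY/dX) · (X/Y)

dY/dX = 18·e^X
At X = 95: dY/dX = 18·e^95, Y = 18·e^95

Elasticity = (18·e^95) · (95 / (18·e^95)) = 95

Interpretation: for a small percentage change in X, the percentage change in Y is approximately 95.00 times as large.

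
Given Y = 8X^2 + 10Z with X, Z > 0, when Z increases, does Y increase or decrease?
Y increases

Taking the partial derivative:
∂Y/∂Z = 10

∂Y/∂Z = 10 > 0 (assuming positive values)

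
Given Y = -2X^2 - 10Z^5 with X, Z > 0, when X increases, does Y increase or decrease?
Y decreases

Taking the partial derivative:
∂Y/∂X = -4X

∂Y/∂X = -4X < 0 (assuming positive values)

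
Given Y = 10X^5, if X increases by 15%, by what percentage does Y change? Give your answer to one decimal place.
101.1%

For Y = 10X^5:
If X → X(1 + 0.15)
Then Y → Y · (1 + 0.15)^5
     ≈ Y · 2.0114

Percentage change = ((1 + 0.15)^5 − 1) × 100% ≈ 101.1%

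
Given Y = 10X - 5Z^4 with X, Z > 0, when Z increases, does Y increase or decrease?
Y decreases

Taking the partial derivative:
∂Y/∂Z = -20Z^3

∂Y/∂Z = -20Z^3 < 0 (assuming positive values)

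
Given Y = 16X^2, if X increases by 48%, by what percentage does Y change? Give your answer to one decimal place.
119.0%

For Y = 16X^2:
If X → X(1 + 0.48)
Then Y → Y · (1 + 0.48)^2
     = Y · 2.1904

Percentage change = ((1 + 0.48)^2 − 1) × 100% ≈ 119.0%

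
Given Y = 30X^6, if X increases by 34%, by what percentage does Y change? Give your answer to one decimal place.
478.9%

For Y = 30X^6:
If X → X(1 + 0.34)
Then Y → Y · (1 + 0.34)^6
     ≈ Y · 5.7893

Percentage change = ((1 + 0.34)^6 − 1) × 100% ≈ 478.9%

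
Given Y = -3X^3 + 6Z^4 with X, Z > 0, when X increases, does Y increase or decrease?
Y decreases

Taking the partial derivative:
∂Y/∂X = -9X^2

∂Y/∂X = -9X^2 < 0 (assuming positive values)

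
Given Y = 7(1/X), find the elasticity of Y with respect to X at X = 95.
Elasticity = -1

Elasticity = (dY/dX) · (X/Y)

dY/dX = -7/X²
At X = 95: dY/dX = -7/9025, Y = 7/95

Elasticity = (-7/9025) · (95 / (7/95)) = -1

Interpretation: for a small percentage change in X, the percentage change in Y is approximately -1.00 times as large.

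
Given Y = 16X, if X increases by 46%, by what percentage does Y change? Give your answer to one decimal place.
46.0%

For Y = 16X:
If X → X(1 + 0.46)
Then Y → Y · (1 + 0.46)^1
     = Y · 1.4600

Percentage change = ((1 + 0.46)^1 − 1) × 100% = 46.0%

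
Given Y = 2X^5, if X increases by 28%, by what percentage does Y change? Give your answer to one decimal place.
243.6%

For Y = 2X^5:
If X → X(1 + 0.28)
Then Y → Y · (1 + 0.28)^5
     ≈ Y · 3.4360

Percentage change = ((1 + 0.28)^5 − 1) × 100% ≈ 243.6%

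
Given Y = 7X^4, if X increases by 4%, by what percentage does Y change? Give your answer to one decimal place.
17.0%

For Y = 7X^4:
If X → X(1 + 0.04)
Then Y → Y · (1 + 0.04)^4
     ≈ Y · 1.1699

Percentage change = ((1 + 0.04)^4 − 1) × 100% ≈ 17.0%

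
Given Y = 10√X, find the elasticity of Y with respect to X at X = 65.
Elasticity = 1/2

Elasticity = (dY/dX) · (X/Y)

dY/dX = 5/√X
At X = 65: dY/dX = √65/13, Y = 10·√65

Elasticity = (√65/13) · (65 / (10·√65)) = 1/2

Interpretation: for a small percentage change in X, the percentage change in Y is approximately 0.50 times as large.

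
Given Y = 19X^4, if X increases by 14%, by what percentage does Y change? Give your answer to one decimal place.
68.9%

For Y = 19X^4:
If X → X(1 + 0.14)
Then Y → Y · (1 + 0.14)^4
     ≈ Y · 1.6890

Percentage change = ((1 + 0.14)^4 − 1) × 100% ≈ 68.9%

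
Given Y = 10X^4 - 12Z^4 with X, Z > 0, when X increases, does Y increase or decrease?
Y increases

Taking the partial derivative:
∂Y/∂X = 40X^3

∂Y/∂X = 40X^3 > 0 (assuming positive values)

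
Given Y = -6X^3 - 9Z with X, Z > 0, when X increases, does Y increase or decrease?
Y decreases

Taking the partial derivative:
∂Y/∂X = -18X^2

∂Y/∂X = -18X^2 < 0 (assuming positive values)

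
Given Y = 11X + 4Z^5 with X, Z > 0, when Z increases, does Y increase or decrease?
Y increases

Taking the partial derivative:
∂Y/∂Z = 20Z^4

∂Y/∂Z = 20Z^4 > 0 (assuming positive values)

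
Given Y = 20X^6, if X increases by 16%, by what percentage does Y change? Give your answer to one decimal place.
143.6%

For Y = 20X^6:
If X → X(1 + 0.16)
Then Y → Y · (1 + 0.16)^6
     ≈ Y · 2.4364

Percentage change = ((1 + 0.16)^6 − 1) × 100% ≈ 143.6%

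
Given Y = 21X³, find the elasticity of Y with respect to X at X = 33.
Elasticity = 3

Elasticity = (dY/dX) · (X/Y)

dY/dX = 63·X²
At X = 33: dY/dX = 68607, Y = 754677

Elasticity = 68607 · (33 / 754677) = 3

Interpretation: for a small percentage change in X, the percentage change in Y is approximately 3.00 times as large.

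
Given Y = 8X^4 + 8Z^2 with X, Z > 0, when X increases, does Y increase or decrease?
Y increases

Taking the partial derivative:
∂Y/∂X = 32X^3

∂Y/∂X = 32X^3 > 0 (assuming positive values)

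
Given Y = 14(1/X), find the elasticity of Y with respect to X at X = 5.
Elasticity = -1

Elasticity = (dY/dX) · (X/Y)

dY/dX = -14/X²
At X = 5: dY/dX = -14/25, Y = 14/5

Elasticity = (-14/25) · (5 / (14/5)) = -1

Interpretation: for a small percentage change in X, the percentage change in Y is approximately -1.00 times as large.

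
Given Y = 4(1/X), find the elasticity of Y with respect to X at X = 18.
Elasticity = -1

Elasticity = (dY/dX) · (X/Y)

dY/dX = -4/X²
At X = 18: dY/dX = -1/81, Y = 2/9

Elasticity = (-1/81) · (18 / (2/9)) = -1

Interpretation: for a small percentage change in X, the percentage change in Y is approximately -1.00 times as large.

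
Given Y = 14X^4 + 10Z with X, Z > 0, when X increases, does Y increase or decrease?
Y increases

Taking the partial derivative:
∂Y/∂X = 56X^3

∂Y/∂X = 56X^3 > 0 (assuming positive values)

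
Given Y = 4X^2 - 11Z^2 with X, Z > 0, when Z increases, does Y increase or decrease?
Y decreases

Taking the partial derivative:
∂Y/∂Z = -22Z

∂Y/∂Z = -22Z < 0 (assuming positive values)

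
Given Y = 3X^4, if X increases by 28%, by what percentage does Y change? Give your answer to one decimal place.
168.4%

For Y = 3X^4:
If X → X(1 + 0.28)
Then Y → Y · (1 + 0.28)^4
     ≈ Y · 2.6844

Percentage change = ((1 + 0.28)^4 − 1) × 100% ≈ 168.4%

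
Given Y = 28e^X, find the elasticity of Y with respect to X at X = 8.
Elasticity = 8

Elasticity = (dY/dX) · (X/Y)

dY/dX = 28·e^X
At X = 8: dY/dX = 28·e^8, Y = 28·e^8

Elasticity = (28·e^8) · (8 / (28·e^8)) = 8

Interpretation: for a small percentage change in X, the percentage change in Y is approximately 8.00 times as large.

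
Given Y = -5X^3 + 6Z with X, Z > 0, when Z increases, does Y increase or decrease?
Y increases

Taking the partial derivative:
∂Y/∂Z = 6

∂Y/∂Z = 6 > 0 (assuming positive values)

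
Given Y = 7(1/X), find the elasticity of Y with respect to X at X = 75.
Elasticity = -1

Elasticity = (dY/dX) · (X/Y)

dY/dX = -7/X²
At X = 75: dY/dX = -7/5625, Y = 7/75

Elasticity = (-7/5625) · (75 / (7/75)) = -1

Interpretation: for a small percentage change in X, the percentage change in Y is approximately -1.00 times as large.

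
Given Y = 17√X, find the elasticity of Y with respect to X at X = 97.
Elasticity = 1/2

Elasticity = (dY/dX) · (X/Y)

dY/dX = 17/(2·√X)
At X = 97: dY/dX = 17·√97/194, Y = 17·√97

Elasticity = (17·√97/194) · (97 / (17·√97)) = 1/2

Interpretation: for a small percentage change in X, the percentage change in Y is approximately 0.50 times as large.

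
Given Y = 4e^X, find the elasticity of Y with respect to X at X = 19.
Elasticity = 19

Elasticity = (dY/dX) · (X/Y)

dY/dX = 4·e^X
At X = 19: dY/dX = 4·e^19, Y = 4·e^19

Elasticity = (4·e^19) · (19 / (4·e^19)) = 19

Interpretation: for a small percentage change in X, the percentage change in Y is approximately 19.00 times as large.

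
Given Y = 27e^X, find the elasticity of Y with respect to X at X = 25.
Elasticity = 25

Elasticity = (dY/dX) · (X/Y)

dY/dX = 27·e^X
At X = 25: dY/dX = 27·e^25, Y = 27·e^25

Elasticity = (27·e^25) · (25 / (27·e^25)) = 25

Interpretation: for a small percentage change in X, the percentage change in Y is approximately 25.00 times as large.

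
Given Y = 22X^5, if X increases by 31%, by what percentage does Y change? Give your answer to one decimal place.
285.8%

For Y = 22X^5:
If X → X(1 + 0.31)
Then Y → Y · (1 + 0.31)^5
     ≈ Y · 3.8579

Percentage change = ((1 + 0.31)^5 − 1) × 100% ≈ 285.8%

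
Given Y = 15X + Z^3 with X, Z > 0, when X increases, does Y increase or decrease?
Y increases

Taking the partial derivative:
∂Y/∂X = 15

∂Y/∂X = 15 > 0 (assuming positive values)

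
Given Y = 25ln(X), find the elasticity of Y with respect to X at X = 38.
Elasticity = 1/ln(38) ≈ 0.2749

Elasticity = (dY/dX) · (X/Y)

dY/dX = 25/X
At X = 38: dY/dX = 25/38, Y = 25·ln(38)

Elasticity = (25/38) · (38 / (25·ln(38))) = 1/ln(38) ≈ 0.2749

Interpretation: for a small percentage change in X, the percentage change in Y is approximately 0.27 times as large.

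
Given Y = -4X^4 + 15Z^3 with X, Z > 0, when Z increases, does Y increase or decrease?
Y increases

Taking the partial derivative:
∂Y/∂Z = 45Z^2

∂Y/∂Z = 45Z^2 > 0 (assuming positive values)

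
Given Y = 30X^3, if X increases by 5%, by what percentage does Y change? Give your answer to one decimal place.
15.8%

For Y = 30X^3:
If X → X(1 + 0.05)
Then Y → Y · (1 + 0.05)^3
     ≈ Y · 1.1576

Percentage change = ((1 + 0.05)^3 − 1) × 100% ≈ 15.8%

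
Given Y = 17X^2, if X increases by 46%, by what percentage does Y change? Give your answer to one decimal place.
113.2%

For Y = 17X^2:
If X → X(1 + 0.46)
Then Y → Y · (1 + 0.46)^2
     = Y · 2.1316

Percentage change = ((1 + 0.46)^2 − 1) × 100% ≈ 113.2%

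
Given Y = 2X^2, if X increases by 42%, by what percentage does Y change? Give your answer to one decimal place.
101.6%

For Y = 2X^2:
If X → X(1 + 0.42)
Then Y → Y · (1 + 0.42)^2
     = Y · 2.0164

Percentage change = ((1 + 0.42)^2 − 1) × 100% ≈ 101.6%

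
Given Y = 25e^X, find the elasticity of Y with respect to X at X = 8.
Elasticity = 8

Elasticity = (dY/dX) · (X/Y)

dY/dX = 25·e^X
At X = 8: dY/dX = 25·e^8, Y = 25·e^8

Elasticity = (25·e^8) · (8 / (25·e^8)) = 8

Interpretation: for a small percentage change in X, the percentage change in Y is approximately 8.00 times as large.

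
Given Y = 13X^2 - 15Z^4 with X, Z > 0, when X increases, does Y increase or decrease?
Y increases

Taking the partial derivative:
∂Y/∂X = 26X

∂Y/∂X = 26X > 0 (assuming positive values)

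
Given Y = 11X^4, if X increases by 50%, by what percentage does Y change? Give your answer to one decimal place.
406.3%

For Y = 11X^4:
If X → X(1 + 0.5)
Then Y → Y · (1 + 0.5)^4
     = Y · 5.0625

Percentage change = ((1 + 0.5)^4 − 1) × 100% ≈ 406.3%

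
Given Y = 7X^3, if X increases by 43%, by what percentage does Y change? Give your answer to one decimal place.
192.4%

For Y = 7X^3:
If X → X(1 + 0.43)
Then Y → Y · (1 + 0.43)^3
     ≈ Y · 2.9242

Percentage change = ((1 + 0.43)^3 − 1) × 100% ≈ 192.4%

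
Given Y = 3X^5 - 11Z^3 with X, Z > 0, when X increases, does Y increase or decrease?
Y increases

Taking the partial derivative:
∂Y/∂X = 15X^4

∂Y/∂X = 15X^4 > 0 (assuming positive values)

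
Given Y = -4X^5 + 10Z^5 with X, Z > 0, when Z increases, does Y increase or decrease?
Y increases

Taking the partial derivative:
∂Y/∂Z = 50Z^4

∂Y/∂Z = 50Z^4 > 0 (assuming positive values)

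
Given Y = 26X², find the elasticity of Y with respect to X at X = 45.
Elasticity = 2

Elasticity = (dY/dX) · (X/Y)

dY/dX = 52·X
At X = 45: dY/dX = 2340, Y = 52650

Elasticity = 2340 · (45 / 52650) = 2

Interpretation: for a small percentage change in X, the percentage change in Y is approximately 2.00 times as large.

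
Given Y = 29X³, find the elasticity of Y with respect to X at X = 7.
Elasticity = 3

Elasticity = (dY/dX) · (X/Y)

dY/dX = 87·X²
At X = 7: dY/dX = 4263, Y = 9947

Elasticity = 4263 · (7 / 9947) = 3

Interpretation: for a small percentage change in X, the percentage change in Y is approximately 3.00 times as large.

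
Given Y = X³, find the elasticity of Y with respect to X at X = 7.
Elasticity = 3

Elasticity = (dY/dX) · (X/Y)

dY/dX = 3·X²
At X = 7: dY/dX = 147, Y = 343

Elasticity = 147 · (7 / 343) = 3

Interpretation: for a small percentage change in X, the percentage change in Y is approximately 3.00 times as large.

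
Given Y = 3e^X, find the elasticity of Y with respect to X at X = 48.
Elasticity = 48

Elasticity = (dY/dX) · (X/Y)

dY/dX = 3·e^X
At X = 48: dY/dX = 3·e^48, Y = 3·e^48

Elasticity = (3·e^48) · (48 / (3·e^48)) = 48

Interpretation: for a small percentage change in X, the percentage change in Y is approximately 48.00 times as large.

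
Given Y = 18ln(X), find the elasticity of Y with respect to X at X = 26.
Elasticity = 1/ln(26) ≈ 0.3069

Elasticity = (dY/dX) · (X/Y)

dY/dX = 18/X
At X = 26: dY/dX = 9/13, Y = 18·ln(26)

Elasticity = (9/13) · (26 / (18·ln(26))) = 1/ln(26) ≈ 0.3069

Interpretation: for a small percentage change in X, the percentage change in Y is approximately 0.31 times as large.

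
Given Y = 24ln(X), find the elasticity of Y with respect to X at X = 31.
Elasticity = 1/ln(31) ≈ 0.2912

Elasticity = (dY/dX) · (X/Y)

dY/dX = 24/X
At X = 31: dY/dX = 24/31, Y = 24·ln(31)

Elasticity = (24/31) · (31 / (24·ln(31))) = 1/ln(31) ≈ 0.2912

Interpretation: for a small percentage change in X, the percentage change in Y is approximately 0.29 times as large.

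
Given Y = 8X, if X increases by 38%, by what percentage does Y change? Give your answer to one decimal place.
38.0%

For Y = 8X:
If X → X(1 + 0.38)
Then Y → Y · (1 + 0.38)^1
     = Y · 1.3800

Percentage change = ((1 + 0.38)^1 − 1) × 100% = 38.0%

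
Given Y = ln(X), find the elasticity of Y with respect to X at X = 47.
Elasticity = 1/ln(47) ≈ 0.2597

Elasticity = (dY/dX) · (X/Y)

dY/dX = 1/X
At X = 47: dY/dX = 1/47, Y = ln(47)

Elasticity = (1/47) · (47 / (ln(47))) = 1/ln(47) ≈ 0.2597

Interpretation: for a small percentage change in X, the percentage change in Y is approximately 0.26 times as large.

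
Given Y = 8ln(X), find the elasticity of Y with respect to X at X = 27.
Elasticity = 1/ln(27) ≈ 0.3034

Elasticity = (dY/dX) · (X/Y)

dY/dX = 8/X
At X = 27: dY/dX = 8/27, Y = 8·ln(27)

Elasticity = (8/27) · (27 / (8·ln(27))) = 1/ln(27) ≈ 0.3034

Interpretation: for a small percentage change in X, the percentage change in Y is approximately 0.30 times as large.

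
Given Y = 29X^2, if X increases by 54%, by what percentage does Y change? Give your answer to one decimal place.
137.2%

For Y = 29X^2:
If X → X(1 + 0.54)
Then Y → Y · (1 + 0.54)^2
     = Y · 2.3716

Percentage change = ((1 + 0.54)^2 − 1) × 100% ≈ 137.2%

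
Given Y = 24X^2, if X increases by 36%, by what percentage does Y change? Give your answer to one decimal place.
85.0%

For Y = 24X^2:
If X → X(1 + 0.36)
Then Y → Y · (1 + 0.36)^2
     = Y · 1.8496

Percentage change = ((1 + 0.36)^2 − 1) × 100% ≈ 85.0%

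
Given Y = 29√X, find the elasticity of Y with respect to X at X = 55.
Elasticity = 1/2

Elasticity = (dY/dX) · (X/Y)

dY/dX = 29/(2·√X)
At X = 55: dY/dX = 29·√55/110, Y = 29·√55

Elasticity = (29·√55/110) · (55 / (29·√55)) = 1/2

Interpretation: for a small percentage change in X, the percentage change in Y is approximately 0.50 times as large.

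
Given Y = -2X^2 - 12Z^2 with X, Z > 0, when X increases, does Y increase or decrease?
Y decreases

Taking the partial derivative:
∂Y/∂X = -4X

∂Y/∂X = -4X < 0 (assuming positive values)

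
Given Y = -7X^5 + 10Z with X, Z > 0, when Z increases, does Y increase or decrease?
Y increases

Taking the partial derivative:
∂Y/∂Z = 10

∂Y/∂Z = 10 > 0 (assuming positive values)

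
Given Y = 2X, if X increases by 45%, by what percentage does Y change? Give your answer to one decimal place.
45.0%

For Y = 2X:
If X → X(1 + 0.45)
Then Y → Y · (1 + 0.45)^1
     = Y · 1.4500

Percentage change = ((1 + 0.45)^1 − 1) × 100% = 45.0%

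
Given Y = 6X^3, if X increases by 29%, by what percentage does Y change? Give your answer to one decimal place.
114.7%

For Y = 6X^3:
If X → X(1 + 0.29)
Then Y → Y · (1 + 0.29)^3
     ≈ Y · 2.1467

Percentage change = ((1 + 0.29)^3 − 1) × 100% ≈ 114.7%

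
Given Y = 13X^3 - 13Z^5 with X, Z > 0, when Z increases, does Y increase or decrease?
Y decreases

Taking the partial derivative:
∂Y/∂Z = -65Z^4

∂Y/∂Z = -65Z^4 < 0 (assuming positive values)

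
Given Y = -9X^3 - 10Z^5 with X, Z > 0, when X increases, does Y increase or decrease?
Y decreases

Taking the partial derivative:
∂Y/∂X = -27X^2

∂Y/∂X = -27X^2 < 0 (assuming positive values)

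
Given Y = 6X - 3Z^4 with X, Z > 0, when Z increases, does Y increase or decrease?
Y decreases

Taking the partial derivative:
∂Y/∂Z = -12Z^3

∂Y/∂Z = -12Z^3 < 0 (assuming positive values)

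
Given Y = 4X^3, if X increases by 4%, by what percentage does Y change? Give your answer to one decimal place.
12.5%

For Y = 4X^3:
If X → X(1 + 0.04)
Then Y → Y · (1 + 0.04)^3
     ≈ Y · 1.1249

Percentage change = ((1 + 0.04)^3 − 1) × 100% ≈ 12.5%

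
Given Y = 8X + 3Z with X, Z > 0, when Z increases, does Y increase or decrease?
Y increases

Taking the partial derivative:
∂Y/∂Z = 3

∂Y/∂Z = 3 > 0 (assuming positive values)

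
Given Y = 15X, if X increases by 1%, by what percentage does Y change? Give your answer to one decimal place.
1.0%

For Y = 15X:
If X → X(1 + 0.01)
Then Y → Y · (1 + 0.01)^1
     = Y · 1.0100

Percentage change = ((1 + 0.01)^1 − 1) × 100% = 1.0%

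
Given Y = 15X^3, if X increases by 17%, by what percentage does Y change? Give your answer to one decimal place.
60.2%

For Y = 15X^3:
If X → X(1 + 0.17)
Then Y → Y · (1 + 0.17)^3
     ≈ Y · 1.6016

Percentage change = ((1 + 0.17)^3 − 1) × 100% ≈ 60.2%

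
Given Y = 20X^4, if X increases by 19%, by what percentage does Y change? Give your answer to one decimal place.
100.5%

For Y = 20X^4:
If X → X(1 + 0.19)
Then Y → Y · (1 + 0.19)^4
     ≈ Y · 2.0053

Percentage change = ((1 + 0.19)^4 − 1) × 100% ≈ 100.5%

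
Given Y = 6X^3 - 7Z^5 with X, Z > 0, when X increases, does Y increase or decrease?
Y increases

Taking the partial derivative:
∂Y/∂X = 18X^2

∂Y/∂X = 18X^2 > 0 (assuming positive values)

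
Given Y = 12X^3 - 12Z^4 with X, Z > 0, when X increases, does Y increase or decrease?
Y increases

Taking the partial derivative:
∂Y/∂X = 36X^2

∂Y/∂X = 36X^2 > 0 (assuming positive values)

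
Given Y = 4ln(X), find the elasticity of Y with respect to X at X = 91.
Elasticity = 1/ln(91) ≈ 0.2217

Elasticity = (dY/dX) · (X/Y)

dY/dX = 4/X
At X = 91: dY/dX = 4/91, Y = 4·ln(91)

Elasticity = (4/91) · (91 / (4·ln(91))) = 1/ln(91) ≈ 0.2217

Interpretation: for a small percentage change in X, the percentage change in Y is approximately 0.22 times as large.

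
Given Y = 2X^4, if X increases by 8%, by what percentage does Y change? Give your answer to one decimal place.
36.0%

For Y = 2X^4:
If X → X(1 + 0.08)
Then Y → Y · (1 + 0.08)^4
     ≈ Y · 1.3605

Percentage change = ((1 + 0.08)^4 − 1) × 100% ≈ 36.0%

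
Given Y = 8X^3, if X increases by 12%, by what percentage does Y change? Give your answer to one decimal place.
40.5%

For Y = 8X^3:
If X → X(1 + 0.12)
Then Y → Y · (1 + 0.12)^3
     ≈ Y · 1.4049

Percentage change = ((1 + 0.12)^3 − 1) × 100% ≈ 40.5%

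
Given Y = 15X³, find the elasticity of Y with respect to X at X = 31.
Elasticity = 3

Elasticity = (dY/dX) · (X/Y)

dY/dX = 45·X²
At X = 31: dY/dX = 43245, Y = 446865

Elasticity = 43245 · (31 / 446865) = 3

Interpretation: for a small percentage change in X, the percentage change in Y is approximately 3.00 times as large.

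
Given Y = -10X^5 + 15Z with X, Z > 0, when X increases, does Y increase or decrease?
Y decreases

Taking the partial derivative:
∂Y/∂X = -50X^4

∂Y/∂X = -50X^4 < 0 (assuming positive values)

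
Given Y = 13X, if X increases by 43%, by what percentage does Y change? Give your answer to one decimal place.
43.0%

For Y = 13X:
If X → X(1 + 0.43)
Then Y → Y · (1 + 0.43)^1
     = Y · 1.4300

Percentage change = ((1 + 0.43)^1 − 1) × 100% = 43.0%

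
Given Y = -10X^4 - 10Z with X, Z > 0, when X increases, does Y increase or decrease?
Y decreases

Taking the partial derivative:
∂Y/∂X = -40X^3

∂Y/∂X = -40X^3 < 0 (assuming positive values)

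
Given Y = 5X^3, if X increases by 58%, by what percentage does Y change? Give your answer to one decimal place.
294.4%

For Y = 5X^3:
If X → X(1 + 0.58)
Then Y → Y · (1 + 0.58)^3
     ≈ Y · 3.9443

Percentage change = ((1 + 0.58)^3 − 1) × 100% ≈ 294.4%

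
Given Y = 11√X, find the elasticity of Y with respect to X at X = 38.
Elasticity = 1/2

Elasticity = (dY/dX) · (X/Y)

dY/dX = 11/(2·√X)
At X = 38: dY/dX = 11·√38/76, Y = 11·√38

Elasticity = (11·√38/76) · (38 / (11·√38)) = 1/2

Interpretation: for a small percentage change in X, the percentage change in Y is approximately 0.50 times as large.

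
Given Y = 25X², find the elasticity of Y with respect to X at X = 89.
Elasticity = 2

Elasticity = (dY/dX) · (X/Y)

dY/dX = 50·X
At X = 89: dY/dX = 4450, Y = 198025

Elasticity = 4450 · (89 / 198025) = 2

Interpretation: for a small percentage change in X, the percentage change in Y is approximately 2.00 times as large.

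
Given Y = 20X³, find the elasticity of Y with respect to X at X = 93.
Elasticity = 3

Elasticity = (dY/dX) · (X/Y)

dY/dX = 60·X²
At X = 93: dY/dX = 518940, Y = 16087140

Elasticity = 518940 · (93 / 16087140) = 3

Interpretation: for a small percentage change in X, the percentage change in Y is approximately 3.00 times as large.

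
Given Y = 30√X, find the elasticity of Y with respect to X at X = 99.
Elasticity = 1/2

Elasticity = (dY/dX) · (X/Y)

dY/dX = 15/√X
At X = 99: dY/dX = 5·√11/11, Y = 90·√11

Elasticity = (5·√11/11) · (99 / (90·√11)) = 1/2

Interpretation: for a small percentage change in X, the percentage change in Y is approximately 0.50 times as large.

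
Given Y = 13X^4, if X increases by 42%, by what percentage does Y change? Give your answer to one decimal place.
306.6%

For Y = 13X^4:
If X → X(1 + 0.42)
Then Y → Y · (1 + 0.42)^4
     ≈ Y · 4.0659

Percentage change = ((1 + 0.42)^4 − 1) × 100% ≈ 306.6%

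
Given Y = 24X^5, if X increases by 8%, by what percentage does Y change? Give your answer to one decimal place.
46.9%

For Y = 24X^5:
If X → X(1 + 0.08)
Then Y → Y · (1 + 0.08)^5
     ≈ Y · 1.4693

Percentage change = ((1 + 0.08)^5 − 1) × 100% ≈ 46.9%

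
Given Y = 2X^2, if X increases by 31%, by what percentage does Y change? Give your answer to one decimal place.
71.6%

For Y = 2X^2:
If X → X(1 + 0.31)
Then Y → Y · (1 + 0.31)^2
     = Y · 1.7161

Percentage change = ((1 + 0.31)^2 − 1) × 100% ≈ 71.6%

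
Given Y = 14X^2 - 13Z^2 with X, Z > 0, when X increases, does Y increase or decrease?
Y increases

Taking the partial derivative:
∂Y/∂X = 28X

∂Y/∂X = 28X > 0 (assuming positive values)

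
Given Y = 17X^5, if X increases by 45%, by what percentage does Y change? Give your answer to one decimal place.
541.0%

For Y = 17X^5:
If X → X(1 + 0.45)
Then Y → Y · (1 + 0.45)^5
     ≈ Y · 6.4097

Percentage change = ((1 + 0.45)^5 − 1) × 100% ≈ 541.0%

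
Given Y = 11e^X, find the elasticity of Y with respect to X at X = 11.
Elasticity = 11

Elasticity = (dY/dX) · (X/Y)

dY/dX = 11·e^X
At X = 11: dY/dX = 11·e^11, Y = 11·e^11

Elasticity = (11·e^11) · (11 / (11·e^11)) = 11

Interpretation: for a small percentage change in X, the percentage change in Y is approximately 11.00 times as large.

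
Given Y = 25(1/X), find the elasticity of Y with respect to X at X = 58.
Elasticity = -1

Elasticity = (dY/dX) · (X/Y)

dY/dX = -25/X²
At X = 58: dY/dX = -25/3364, Y = 25/58

Elasticity = (-25/3364) · (58 / (25/58)) = -1

Interpretation: for a small percentage change in X, the percentage change in Y is approximately -1.00 times as large.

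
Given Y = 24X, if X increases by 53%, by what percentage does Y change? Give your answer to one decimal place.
53.0%

For Y = 24X:
If X → X(1 + 0.53)
Then Y → Y · (1 + 0.53)^1
     = Y · 1.5300

Percentage change = ((1 + 0.53)^1 − 1) × 100% = 53.0%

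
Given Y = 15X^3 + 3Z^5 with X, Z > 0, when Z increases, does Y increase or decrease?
Y increases

Taking the partial derivative:
∂Y/∂Z = 15Z^4

∂Y/∂Z = 15Z^4 > 0 (assuming positive values)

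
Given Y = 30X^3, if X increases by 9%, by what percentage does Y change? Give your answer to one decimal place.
29.5%

For Y = 30X^3:
If X → X(1 + 0.09)
Then Y → Y · (1 + 0.09)^3
     ≈ Y · 1.2950

Percentage change = ((1 + 0.09)^3 − 1) × 100% ≈ 29.5%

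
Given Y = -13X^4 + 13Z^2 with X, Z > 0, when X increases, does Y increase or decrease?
Y decreases

Taking the partial derivative:
∂Y/∂X = -52X^3

∂Y/∂X = -52X^3 < 0 (assuming positive values)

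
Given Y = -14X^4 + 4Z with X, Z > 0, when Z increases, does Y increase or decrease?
Y increases

Taking the partial derivative:
∂Y/∂Z = 4

∂Y/∂Z = 4 > 0 (assuming positive values)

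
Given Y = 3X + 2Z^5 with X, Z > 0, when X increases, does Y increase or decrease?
Y increases

Taking the partial derivative:
∂Y/∂X = 3

∂Y/∂X = 3 > 0 (assuming positive values)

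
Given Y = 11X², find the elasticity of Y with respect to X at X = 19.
Elasticity = 2

Elasticity = (dY/dX) · (X/Y)

dY/dX = 22·X
At X = 19: dY/dX = 418, Y = 3971

Elasticity = 418 · (19 / 3971) = 2

Interpretation: for a small percentage change in X, the percentage change in Y is approximately 2.00 times as large.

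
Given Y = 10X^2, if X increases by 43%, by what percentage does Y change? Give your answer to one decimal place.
104.5%

For Y = 10X^2:
If X → X(1 + 0.43)
Then Y → Y · (1 + 0.43)^2
     = Y · 2.0449

Percentage change = ((1 + 0.43)^2 − 1) × 100% ≈ 104.5%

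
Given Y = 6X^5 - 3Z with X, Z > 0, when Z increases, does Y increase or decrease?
Y decreases

Taking the partial derivative:
∂Y/∂Z = -3

∂Y/∂Z = -3 < 0 (assuming positive values)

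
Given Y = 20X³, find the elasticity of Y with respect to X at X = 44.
Elasticity = 3

Elasticity = (dY/dX) · (X/Y)

dY/dX = 60·X²
At X = 44: dY/dX = 116160, Y = 1703680

Elasticity = 116160 · (44 / 1703680) = 3

Interpretation: for a small percentage change in X, the percentage change in Y is approximately 3.00 times as large.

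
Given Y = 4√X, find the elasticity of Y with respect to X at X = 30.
Elasticity = 1/2

Elasticity = (dY/dX) · (X/Y)

dY/dX = 2/√X
At X = 30: dY/dX = √30/15, Y = 4·√30

Elasticity = (√30/15) · (30 / (4·√30)) = 1/2

Interpretation: for a small percentage change in X, the percentage change in Y is approximately 0.50 times as large.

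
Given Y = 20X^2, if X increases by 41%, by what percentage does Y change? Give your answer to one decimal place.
98.8%

For Y = 20X^2:
If X → X(1 + 0.41)
Then Y → Y · (1 + 0.41)^2
     = Y · 1.9881

Percentage change = ((1 + 0.41)^2 − 1) × 100% ≈ 98.8%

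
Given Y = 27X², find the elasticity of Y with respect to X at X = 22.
Elasticity = 2

Elasticity = (dY/dX) · (X/Y)

dY/dX = 54·X
At X = 22: dY/dX = 1188, Y = 13068

Elasticity = 1188 · (22 / 13068) = 2

Interpretation: for a small percentage change in X, the percentage change in Y is approximately 2.00 times as large.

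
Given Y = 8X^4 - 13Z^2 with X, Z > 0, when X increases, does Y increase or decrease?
Y increases

Taking the partial derivative:
∂Y/∂X = 32X^3

∂Y/∂X = 32X^3 > 0 (assuming positive values)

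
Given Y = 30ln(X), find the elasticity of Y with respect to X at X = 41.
Elasticity = 1/ln(41) ≈ 0.2693

Elasticity = (dY/dX) · (X/Y)

dY/dX = 30/X
At X = 41: dY/dX = 30/41, Y = 30·ln(41)

Elasticity = (30/41) · (41 / (30·ln(41))) = 1/ln(41) ≈ 0.2693

Interpretation: for a small percentage change in X, the percentage change in Y is approximately 0.27 times as large.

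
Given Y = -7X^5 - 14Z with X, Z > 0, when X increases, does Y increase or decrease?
Y decreases

Taking the partial derivative:
∂Y/∂X = -35X^4

∂Y/∂X = -35X^4 < 0 (assuming positive values)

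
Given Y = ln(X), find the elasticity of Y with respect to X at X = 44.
Elasticity = 1/ln(44) ≈ 0.2643

Elasticity = (dY/dX) · (X/Y)

dY/dX = 1/X
At X = 44: dY/dX = 1/44, Y = ln(44)

Elasticity = (1/44) · (44 / (ln(44))) = 1/ln(44) ≈ 0.2643

Interpretation: for a small percentage change in X, the percentage change in Y is approximately 0.26 times as large.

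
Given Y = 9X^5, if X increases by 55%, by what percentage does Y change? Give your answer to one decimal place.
794.7%

For Y = 9X^5:
If X → X(1 + 0.55)
Then Y → Y · (1 + 0.55)^5
     ≈ Y · 8.9466

Percentage change = ((1 + 0.55)^5 − 1) × 100% ≈ 794.7%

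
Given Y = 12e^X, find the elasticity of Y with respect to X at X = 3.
Elasticity = 3

Elasticity = (dY/dX) · (X/Y)

dY/dX = 12·e^X
At X = 3: dY/dX = 12·e^3, Y = 12·e^3

Elasticity = (12·e^3) · (3 / (12·e^3)) = 3

Interpretation: for a small percentage change in X, the percentage change in Y is approximately 3.00 times as large.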